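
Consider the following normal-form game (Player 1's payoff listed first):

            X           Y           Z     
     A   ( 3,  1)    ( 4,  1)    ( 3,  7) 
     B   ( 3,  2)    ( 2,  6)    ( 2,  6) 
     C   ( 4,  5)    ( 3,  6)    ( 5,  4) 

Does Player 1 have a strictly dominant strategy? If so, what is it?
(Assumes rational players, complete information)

No strictly dominant strategy exists for Player 1

Work:
A strategy strictly dominates another if it gives a strictly higher payoff against every opponent action. Compare each pair of P1's strategies column-by-column:
  A vs B: [3 vs 3, 4 vs 2, 3 vs 2] → A does not strictly dominate B (column X: 3 ≤ 3)
  A vs C: [3 vs 4, 4 vs 3, 3 vs 5] → A does not strictly dominate C (column X: 3 ≤ 4)
  B vs A: [3 vs 3, 2 vs 4, 2 vs 3] → B does not strictly dominate A (column X: 3 ≤ 3)
  B vs C: [3 vs 4, 2 vs 3, 2 vs 5] → B does not strictly dominate C (column X: 3 ≤ 4)
  C vs A: [4 vs 3, 3 vs 4, 5 vs 3] → C does not strictly dominate A (column Y: 3 ≤ 4)
  C vs B: [4 vs 3, 3 vs 2, 5 vs 2] → C strictly dominates B
No single strategy strictly dominates all others → no strictly dominant strategy.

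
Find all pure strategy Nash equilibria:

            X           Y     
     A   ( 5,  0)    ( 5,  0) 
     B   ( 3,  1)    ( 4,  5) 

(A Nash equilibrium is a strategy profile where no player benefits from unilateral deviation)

Nash equilibrium: (A, X), (A, Y)

Work:
Best responses:
  P1 vs X: payoffs [5, 3] → best response A (payoff 5)
  P1 vs Y: payoffs [5, 4] → best response A (payoff 5)
  P2 vs A: payoffs [0, 0] → best response X/Y (payoff 0)
  P2 vs B: payoffs [1, 5] → best response Y (payoff 5)
Mutual best responses: (A,X), (A,Y) → Nash equilibria.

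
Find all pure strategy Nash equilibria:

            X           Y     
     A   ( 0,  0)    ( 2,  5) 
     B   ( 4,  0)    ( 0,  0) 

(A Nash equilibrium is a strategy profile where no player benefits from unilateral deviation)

Nash equilibrium: (A, Y), (B, X)

Work:
Best responses:
  P1 vs X: payoffs [0, 4] → best response B (payoff 4)
  P1 vs Y: payoffs [2, 0] → best response A (payoff 2)
  P2 vs A: payoffs [0, 5] → best response Y (payoff 5)
  P2 vs B: payoffs [0, 0] → best response X/Y (payoff 0)
Mutual best responses: (A,Y), (B,X) → Nash equilibria.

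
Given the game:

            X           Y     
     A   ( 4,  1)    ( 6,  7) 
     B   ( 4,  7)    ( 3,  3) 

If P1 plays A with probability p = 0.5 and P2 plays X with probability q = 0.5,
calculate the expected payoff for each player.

E[P1] = 4.25, E[P2] = 4.5

Work:
E[P1] = p·q·π₁(A,X) + p·(1-q)·π₁(A,Y) + (1-p)·q·π₁(B,X) + (1-p)·(1-q)·π₁(B,Y)
= 0.5·0.5·4 + 0.5·0.5·6 + 0.5·0.5·4 + 0.5·0.5·3
= 4.25

E[P2] = 4.5 (similar calculation)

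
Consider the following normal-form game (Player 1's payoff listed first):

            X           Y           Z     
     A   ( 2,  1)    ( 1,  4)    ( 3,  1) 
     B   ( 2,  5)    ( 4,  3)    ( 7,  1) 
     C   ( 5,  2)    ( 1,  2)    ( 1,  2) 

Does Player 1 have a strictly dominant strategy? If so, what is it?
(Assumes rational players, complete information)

No strictly dominant strategy exists for Player 1

Work:
A strategy strictly dominates another if it gives a strictly higher payoff against every opponent action. Compare each pair of P1's strategies column-by-column:
  A vs B: [2 vs 2, 1 vs 4, 3 vs 7] → A does not strictly dominate B (column X: 2 ≤ 2)
  A vs C: [2 vs 5, 1 vs 1, 3 vs 1] → A does not strictly dominate C (column X: 2 ≤ 5)
  B vs A: [2 vs 2, 4 vs 1, 7 vs 3] → B does not strictly dominate A (column X: 2 ≤ 2)
  B vs C: [2 vs 5, 4 vs 1, 7 vs 1] → B does not strictly dominate C (column X: 2 ≤ 5)
  C vs A: [5 vs 2, 1 vs 1, 1 vs 3] → C does not strictly dominate A (column Y: 1 ≤ 1)
  C vs B: [5 vs 2, 1 vs 4, 1 vs 7] → C does not strictly dominate B (column Y: 1 ≤ 4)
No single strategy strictly dominates all others → no strictly dominant strategy.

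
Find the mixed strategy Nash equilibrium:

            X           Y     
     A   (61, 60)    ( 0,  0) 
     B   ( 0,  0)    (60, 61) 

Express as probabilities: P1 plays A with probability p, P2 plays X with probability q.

p = 0.5041, q = 0.4959

Work:
Find probabilities that make opponent indifferent:
P2 chooses q to make P1 indifferent between A and B
P1 chooses p to make P2 indifferent between X and Y
Mixed NE: P1 plays (A: 0.5041, B: 0.4959), P2 plays (X: 0.4959, Y: 0.5041)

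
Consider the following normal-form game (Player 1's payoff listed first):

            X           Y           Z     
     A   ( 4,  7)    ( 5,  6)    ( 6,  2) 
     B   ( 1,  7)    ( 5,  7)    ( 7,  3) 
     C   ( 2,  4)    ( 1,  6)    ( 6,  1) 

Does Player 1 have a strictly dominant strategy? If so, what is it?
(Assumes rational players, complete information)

No strictly dominant strategy exists for Player 1

Work:
A strategy strictly dominates another if it gives a strictly higher payoff against every opponent action. Compare each pair of P1's strategies column-by-column:
  A vs B: [4 vs 1, 5 vs 5, 6 vs 7] → A does not strictly dominate B (column Y: 5 ≤ 5)
  A vs C: [4 vs 2, 5 vs 1, 6 vs 6] → A does not strictly dominate C (column Z: 6 ≤ 6)
  B vs A: [1 vs 4, 5 vs 5, 7 vs 6] → B does not strictly dominate A (column X: 1 ≤ 4)
  B vs C: [1 vs 2, 5 vs 1, 7 vs 6] → B does not strictly dominate C (column X: 1 ≤ 2)
  C vs A: [2 vs 4, 1 vs 5, 6 vs 6] → C does not strictly dominate A (column X: 2 ≤ 4)
  C vs B: [2 vs 1, 1 vs 5, 6 vs 7] → C does not strictly dominate B (column Y: 1 ≤ 5)
No single strategy strictly dominates all others → no strictly dominant strategy.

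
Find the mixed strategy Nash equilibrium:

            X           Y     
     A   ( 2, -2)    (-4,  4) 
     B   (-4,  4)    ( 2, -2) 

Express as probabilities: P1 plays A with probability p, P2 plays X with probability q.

p = 0.5, q = 0.5

Work:
Find probabilities that make opponent indifferent:
P2 chooses q to make P1 indifferent between A and B
P1 chooses p to make P2 indifferent between X and Y
Mixed NE: P1 plays (A: 0.5, B: 0.5), P2 plays (X: 0.5, Y: 0.5)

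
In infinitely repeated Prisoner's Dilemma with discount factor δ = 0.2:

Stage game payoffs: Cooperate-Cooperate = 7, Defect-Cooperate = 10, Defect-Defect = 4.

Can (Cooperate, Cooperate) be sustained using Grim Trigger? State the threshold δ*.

δ* = 0.5; since δ = 0.2 < 0.5, cooperation cannot be sustained

Work:
For Grim Trigger:
Cooperate forever: 7/(1-δ)
Defect then punished: 10 + 4·δ/(1-δ)
Need: 7/(1-δ) ≥ 10 + 4·δ/(1-δ)
Solving: δ ≥ (T-R)/(T-P) = (10-7)/(10-4) = 0.5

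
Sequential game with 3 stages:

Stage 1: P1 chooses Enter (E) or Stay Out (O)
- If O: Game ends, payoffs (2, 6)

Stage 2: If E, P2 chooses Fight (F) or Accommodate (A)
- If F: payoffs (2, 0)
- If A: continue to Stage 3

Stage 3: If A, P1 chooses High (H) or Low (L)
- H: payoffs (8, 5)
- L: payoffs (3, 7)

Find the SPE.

SPE: (E, A, H); Outcome (8, 5)

Work:
Stage 3: P1 chooses H (8 vs 3)
Stage 2: P2: F->0, A->5 (anticipating H). Choose A
Stage 1: P1: O->2, E->8 (anticipating A, H). Choose E
SPE path: E -> A -> H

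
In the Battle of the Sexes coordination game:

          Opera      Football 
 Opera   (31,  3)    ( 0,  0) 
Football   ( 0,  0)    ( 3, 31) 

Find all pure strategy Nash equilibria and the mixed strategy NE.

Pure NE: (Opera, Opera) and (Football, Football); Mixed NE: p = 0.9118, q = 0.0882

Work:
Check pure NE:
(Opera, Opera): (31, 3) - no unilateral deviation beneficial
(Football, Football): (3, 31) - no unilateral deviation beneficial
Mixed NE: P1 plays Opera with p = 0.9118, P2 plays Opera with q = 0.0882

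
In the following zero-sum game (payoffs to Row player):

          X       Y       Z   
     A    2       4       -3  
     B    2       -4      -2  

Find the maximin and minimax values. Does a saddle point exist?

Maximin = -3, Minimax = -2, Saddle: False

Work:
Row minimums: [-3, -4] → maximin = -3
Column maximums: [2, 4, -2] → minimax = -2
No saddle point (maximin ≠ minimax). Mixed strategy needed.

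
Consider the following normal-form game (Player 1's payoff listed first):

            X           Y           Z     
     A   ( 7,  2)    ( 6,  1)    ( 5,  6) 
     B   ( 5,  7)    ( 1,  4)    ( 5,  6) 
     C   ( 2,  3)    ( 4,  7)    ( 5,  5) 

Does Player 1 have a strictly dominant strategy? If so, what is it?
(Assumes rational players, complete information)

No strictly dominant strategy exists for Player 1

Work:
A strategy strictly dominates another if it gives a strictly higher payoff against every opponent action. Compare each pair of P1's strategies column-by-column:
  A vs B: [7 vs 5, 6 vs 1, 5 vs 5] → A does not strictly dominate B (column Z: 5 ≤ 5)
  A vs C: [7 vs 2, 6 vs 4, 5 vs 5] → A does not strictly dominate C (column Z: 5 ≤ 5)
  B vs A: [5 vs 7, 1 vs 6, 5 vs 5] → B does not strictly dominate A (column X: 5 ≤ 7)
  B vs C: [5 vs 2, 1 vs 4, 5 vs 5] → B does not strictly dominate C (column Y: 1 ≤ 4)
  C vs A: [2 vs 7, 4 vs 6, 5 vs 5] → C does not strictly dominate A (column X: 2 ≤ 7)
  C vs B: [2 vs 5, 4 vs 1, 5 vs 5] → C does not strictly dominate B (column X: 2 ≤ 5)
No single strategy strictly dominates all others → no strictly dominant strategy.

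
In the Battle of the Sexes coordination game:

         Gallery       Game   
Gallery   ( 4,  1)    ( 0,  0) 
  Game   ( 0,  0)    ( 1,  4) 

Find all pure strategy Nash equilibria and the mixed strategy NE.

Pure NE: (Gallery, Gallery) and (Game, Game); Mixed NE: p = 0.8, q = 0.2

Work:
Check pure NE:
(Gallery, Gallery): (4, 1) - no unilateral deviation beneficial
(Game, Game): (1, 4) - no unilateral deviation beneficial
Mixed NE: P1 plays Gallery with p = 0.8, P2 plays Gallery with q = 0.2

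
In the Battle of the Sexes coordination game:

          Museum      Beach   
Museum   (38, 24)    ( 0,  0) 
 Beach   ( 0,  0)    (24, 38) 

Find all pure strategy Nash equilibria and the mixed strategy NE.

Pure NE: (Museum, Museum) and (Beach, Beach); Mixed NE: p = 0.6129, q = 0.3871

Work:
Check pure NE:
(Museum, Museum): (38, 24) - no unilateral deviation beneficial
(Beach, Beach): (24, 38) - no unilateral deviation beneficial
Mixed NE: P1 plays Museum with p = 0.6129, P2 plays Museum with q = 0.3871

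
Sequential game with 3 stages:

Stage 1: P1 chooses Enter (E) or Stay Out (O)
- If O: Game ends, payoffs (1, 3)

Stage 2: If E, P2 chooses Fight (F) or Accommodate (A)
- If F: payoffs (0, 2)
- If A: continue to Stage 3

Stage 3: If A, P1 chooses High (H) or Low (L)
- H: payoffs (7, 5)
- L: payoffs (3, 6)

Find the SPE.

SPE: (E, A, H); Outcome (7, 5)

Work:
Stage 3: P1 chooses H (7 vs 3)
Stage 2: P2: F->2, A->5 (anticipating H). Choose A
Stage 1: P1: O->1, E->7 (anticipating A, H). Choose E
SPE path: E -> A -> H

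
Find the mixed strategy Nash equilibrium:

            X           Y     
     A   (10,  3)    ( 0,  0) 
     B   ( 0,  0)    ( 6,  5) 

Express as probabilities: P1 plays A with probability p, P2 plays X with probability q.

p = 0.625, q = 0.375

Work:
Find probabilities that make opponent indifferent:
P2 chooses q to make P1 indifferent between A and B
P1 chooses p to make P2 indifferent between X and Y
Mixed NE: P1 plays (A: 0.625, B: 0.375), P2 plays (X: 0.375, Y: 0.625)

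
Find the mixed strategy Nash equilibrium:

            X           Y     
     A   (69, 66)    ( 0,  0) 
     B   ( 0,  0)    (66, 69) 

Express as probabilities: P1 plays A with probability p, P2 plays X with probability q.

p = 0.5111, q = 0.4889

Work:
Find probabilities that make opponent indifferent:
P2 chooses q to make P1 indifferent between A and B
P1 chooses p to make P2 indifferent between X and Y
Mixed NE: P1 plays (A: 0.5111, B: 0.4889), P2 plays (X: 0.4889, Y: 0.5111)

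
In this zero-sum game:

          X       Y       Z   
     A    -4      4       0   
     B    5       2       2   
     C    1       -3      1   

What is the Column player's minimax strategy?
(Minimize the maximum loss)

Column should play Z, value = 2

Work:
Column player minimizes Row's maximum payoff:
Column X: max payoff to Row = 5
Column Y: max payoff to Row = 4
Column Z: max payoff to Row = 2
Minimum is 2, achieved by column Z.
Minimax strategy: Z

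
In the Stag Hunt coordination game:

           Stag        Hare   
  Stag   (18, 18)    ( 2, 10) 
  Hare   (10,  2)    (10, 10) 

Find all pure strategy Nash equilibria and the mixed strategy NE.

Pure NE: (Stag, Stag) and (Hare, Hare); Mixed NE: p = 0.5, q = 0.5

Work:
Check pure NE:
(Stag, Stag): (18, 18) - no unilateral deviation beneficial
(Hare, Hare): (10, 10) - no unilateral deviation beneficial
Mixed NE: P1 plays Stag with p = 0.5, P2 plays Stag with q = 0.5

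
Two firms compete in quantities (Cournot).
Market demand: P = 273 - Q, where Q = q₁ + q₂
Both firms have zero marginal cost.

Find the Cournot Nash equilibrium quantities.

q₁* = q₂* = 91.0; P* = 91.0

Work:
Profit: π_i = P·q_i = (a - q_i - q_j)·q_i
FOC: ∂π_i/∂q_i = a - 2q_i - q_j = 0
Reaction function: q_i = (273 - q_j)/2
Symmetry: q* = 273/3 = 91.0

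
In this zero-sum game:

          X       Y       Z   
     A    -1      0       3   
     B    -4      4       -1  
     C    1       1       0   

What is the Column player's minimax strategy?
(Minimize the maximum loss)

Column should play X, value = 1

Work:
Column player minimizes Row's maximum payoff:
Column X: max payoff to Row = 1
Column Y: max payoff to Row = 4
Column Z: max payoff to Row = 3
Minimum is 1, achieved by column X.
Minimax strategy: X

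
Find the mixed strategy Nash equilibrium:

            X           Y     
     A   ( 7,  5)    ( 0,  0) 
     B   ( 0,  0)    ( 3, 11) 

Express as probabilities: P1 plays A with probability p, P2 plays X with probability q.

p = 0.6875, q = 0.3

Work:
Find probabilities that make opponent indifferent:
P2 chooses q to make P1 indifferent between A and B
P1 chooses p to make P2 indifferent between X and Y
Mixed NE: P1 plays (A: 0.6875, B: 0.3125), P2 plays (X: 0.3, Y: 0.7)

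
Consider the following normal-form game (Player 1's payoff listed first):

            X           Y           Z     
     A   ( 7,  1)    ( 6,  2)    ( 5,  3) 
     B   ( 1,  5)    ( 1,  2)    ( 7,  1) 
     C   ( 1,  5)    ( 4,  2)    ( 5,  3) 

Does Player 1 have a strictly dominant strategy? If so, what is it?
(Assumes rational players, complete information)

No strictly dominant strategy exists for Player 1

Work:
A strategy strictly dominates another if it gives a strictly higher payoff against every opponent action. Compare each pair of P1's strategies column-by-column:
  A vs B: [7 vs 1, 6 vs 1, 5 vs 7] → A does not strictly dominate B (column Z: 5 ≤ 7)
  A vs C: [7 vs 1, 6 vs 4, 5 vs 5] → A does not strictly dominate C (column Z: 5 ≤ 5)
  B vs A: [1 vs 7, 1 vs 6, 7 vs 5] → B does not strictly dominate A (column X: 1 ≤ 7)
  B vs C: [1 vs 1, 1 vs 4, 7 vs 5] → B does not strictly dominate C (column X: 1 ≤ 1)
  C vs A: [1 vs 7, 4 vs 6, 5 vs 5] → C does not strictly dominate A (column X: 1 ≤ 7)
  C vs B: [1 vs 1, 4 vs 1, 5 vs 7] → C does not strictly dominate B (column X: 1 ≤ 1)
No single strategy strictly dominates all others → no strictly dominant strategy.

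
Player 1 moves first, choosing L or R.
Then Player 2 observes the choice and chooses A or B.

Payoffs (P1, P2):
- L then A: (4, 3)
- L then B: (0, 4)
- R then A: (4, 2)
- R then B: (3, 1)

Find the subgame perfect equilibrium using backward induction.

P1 plays R, P2 plays B after L and A after R; Payoff (4, 2)

Work:
Backward induction:
After L: P2 chooses B → P1 gets 0
After R: P2 chooses A → P1 gets 4
P1 chooses R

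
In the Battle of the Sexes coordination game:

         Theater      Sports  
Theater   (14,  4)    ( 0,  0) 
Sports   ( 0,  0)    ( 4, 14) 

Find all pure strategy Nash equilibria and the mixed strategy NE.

Pure NE: (Theater, Theater) and (Sports, Sports); Mixed NE: p = 0.7778, q = 0.2222

Work:
Check pure NE:
(Theater, Theater): (14, 4) - no unilateral deviation beneficial
(Sports, Sports): (4, 14) - no unilateral deviation beneficial
Mixed NE: P1 plays Theater with p = 0.7778, P2 plays Theater with q = 0.2222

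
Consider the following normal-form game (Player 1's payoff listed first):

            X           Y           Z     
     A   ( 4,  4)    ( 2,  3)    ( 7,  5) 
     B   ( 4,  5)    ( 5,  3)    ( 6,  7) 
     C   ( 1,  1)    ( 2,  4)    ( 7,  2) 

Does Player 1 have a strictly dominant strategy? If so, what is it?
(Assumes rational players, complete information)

No strictly dominant strategy exists for Player 1

Work:
A strategy strictly dominates another if it gives a strictly higher payoff against every opponent action. Compare each pair of P1's strategies column-by-column:
  A vs B: [4 vs 4, 2 vs 5, 7 vs 6] → A does not strictly dominate B (column X: 4 ≤ 4)
  A vs C: [4 vs 1, 2 vs 2, 7 vs 7] → A does not strictly dominate C (column Y: 2 ≤ 2)
  B vs A: [4 vs 4, 5 vs 2, 6 vs 7] → B does not strictly dominate A (column X: 4 ≤ 4)
  B vs C: [4 vs 1, 5 vs 2, 6 vs 7] → B does not strictly dominate C (column Z: 6 ≤ 7)
  C vs A: [1 vs 4, 2 vs 2, 7 vs 7] → C does not strictly dominate A (column X: 1 ≤ 4)
  C vs B: [1 vs 4, 2 vs 5, 7 vs 6] → C does not strictly dominate B (column X: 1 ≤ 4)
No single strategy strictly dominates all others → no strictly dominant strategy.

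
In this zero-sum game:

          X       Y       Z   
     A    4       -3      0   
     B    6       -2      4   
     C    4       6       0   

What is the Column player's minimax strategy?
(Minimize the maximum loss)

Column should play Z, value = 4

Work:
Column player minimizes Row's maximum payoff:
Column X: max payoff to Row = 6
Column Y: max payoff to Row = 6
Column Z: max payoff to Row = 4
Minimum is 4, achieved by column Z.
Minimax strategy: Z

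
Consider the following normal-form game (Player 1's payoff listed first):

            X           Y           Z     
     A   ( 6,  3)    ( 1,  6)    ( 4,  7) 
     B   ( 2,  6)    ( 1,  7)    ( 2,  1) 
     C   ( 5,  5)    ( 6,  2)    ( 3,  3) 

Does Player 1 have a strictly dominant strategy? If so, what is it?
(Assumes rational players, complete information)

No strictly dominant strategy exists for Player 1

Work:
A strategy strictly dominates another if it gives a strictly higher payoff against every opponent action. Compare each pair of P1's strategies column-by-column:
  A vs B: [6 vs 2, 1 vs 1, 4 vs 2] → A does not strictly dominate B (column Y: 1 ≤ 1)
  A vs C: [6 vs 5, 1 vs 6, 4 vs 3] → A does not strictly dominate C (column Y: 1 ≤ 6)
  B vs A: [2 vs 6, 1 vs 1, 2 vs 4] → B does not strictly dominate A (column X: 2 ≤ 6)
  B vs C: [2 vs 5, 1 vs 6, 2 vs 3] → B does not strictly dominate C (column X: 2 ≤ 5)
  C vs A: [5 vs 6, 6 vs 1, 3 vs 4] → C does not strictly dominate A (column X: 5 ≤ 6)
  C vs B: [5 vs 2, 6 vs 1, 3 vs 2] → C strictly dominates B
No single strategy strictly dominates all others → no strictly dominant strategy.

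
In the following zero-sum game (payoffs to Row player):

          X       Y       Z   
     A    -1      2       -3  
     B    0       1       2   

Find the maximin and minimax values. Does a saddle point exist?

Maximin = 0, Minimax = 0, Saddle: True

Work:
Row minimums: [-3, 0] → maximin = 0
Column maximums: [0, 2, 2] → minimax = 0
Saddle point exists! Game value = 0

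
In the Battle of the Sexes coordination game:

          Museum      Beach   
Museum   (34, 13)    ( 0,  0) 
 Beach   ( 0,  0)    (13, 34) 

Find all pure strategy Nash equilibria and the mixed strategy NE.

Pure NE: (Museum, Museum) and (Beach, Beach); Mixed NE: p = 0.7234, q = 0.2766

Work:
Check pure NE:
(Museum, Museum): (34, 13) - no unilateral deviation beneficial
(Beach, Beach): (13, 34) - no unilateral deviation beneficial
Mixed NE: P1 plays Museum with p = 0.7234, P2 plays Museum with q = 0.2766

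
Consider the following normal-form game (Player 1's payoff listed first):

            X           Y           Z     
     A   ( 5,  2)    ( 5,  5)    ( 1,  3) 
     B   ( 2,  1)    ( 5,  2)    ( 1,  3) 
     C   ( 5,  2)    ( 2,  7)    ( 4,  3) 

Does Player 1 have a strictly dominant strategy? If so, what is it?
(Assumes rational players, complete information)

No strictly dominant strategy exists for Player 1

Work:
A strategy strictly dominates another if it gives a strictly higher payoff against every opponent action. Compare each pair of P1's strategies column-by-column:
  A vs B: [5 vs 2, 5 vs 5, 1 vs 1] → A does not strictly dominate B (column Y: 5 ≤ 5)
  A vs C: [5 vs 5, 5 vs 2, 1 vs 4] → A does not strictly dominate C (column X: 5 ≤ 5)
  B vs A: [2 vs 5, 5 vs 5, 1 vs 1] → B does not strictly dominate A (column X: 2 ≤ 5)
  B vs C: [2 vs 5, 5 vs 2, 1 vs 4] → B does not strictly dominate C (column X: 2 ≤ 5)
  C vs A: [5 vs 5, 2 vs 5, 4 vs 1] → C does not strictly dominate A (column X: 5 ≤ 5)
  C vs B: [5 vs 2, 2 vs 5, 4 vs 1] → C does not strictly dominate B (column Y: 2 ≤ 5)
No single strategy strictly dominates all others → no strictly dominant strategy.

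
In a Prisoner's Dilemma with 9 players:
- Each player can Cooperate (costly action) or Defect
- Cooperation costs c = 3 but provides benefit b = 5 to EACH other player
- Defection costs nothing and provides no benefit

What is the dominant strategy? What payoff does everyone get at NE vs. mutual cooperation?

Dominant: Defect; NE payoff = 0; Coop payoff = 37

Work:
Defect dominates (saves cost c = 3, benefit to others is external)
NE: All defect → everyone gets 0
If all cooperate: each receives (8)×5 - 3 = 37
Social dilemma: 37 > 0 but NE gives 0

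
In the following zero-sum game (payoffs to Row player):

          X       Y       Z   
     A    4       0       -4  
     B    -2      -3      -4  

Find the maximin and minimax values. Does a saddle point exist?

Maximin = -4, Minimax = -4, Saddle: True

Work:
Row minimums: [-4, -4] → maximin = -4
Column maximums: [4, 0, -4] → minimax = -4
Saddle point exists! Game value = -4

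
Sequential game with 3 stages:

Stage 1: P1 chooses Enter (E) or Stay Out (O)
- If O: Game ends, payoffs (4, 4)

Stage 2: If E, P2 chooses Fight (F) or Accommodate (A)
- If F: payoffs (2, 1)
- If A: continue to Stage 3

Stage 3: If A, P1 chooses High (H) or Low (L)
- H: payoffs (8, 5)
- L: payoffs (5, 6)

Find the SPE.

SPE: (E, A, H); Outcome (8, 5)

Work:
Stage 3: P1 chooses H (8 vs 5)
Stage 2: P2: F->1, A->5 (anticipating H). Choose A
Stage 1: P1: O->4, E->8 (anticipating A, H). Choose E
SPE path: E -> A -> H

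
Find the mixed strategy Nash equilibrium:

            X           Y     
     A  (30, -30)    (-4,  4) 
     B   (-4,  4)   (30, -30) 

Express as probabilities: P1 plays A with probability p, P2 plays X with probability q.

p = 0.5, q = 0.5

Work:
Find probabilities that make opponent indifferent:
P2 chooses q to make P1 indifferent between A and B
P1 chooses p to make P2 indifferent between X and Y
Mixed NE: P1 plays (A: 0.5, B: 0.5), P2 plays (X: 0.5, Y: 0.5)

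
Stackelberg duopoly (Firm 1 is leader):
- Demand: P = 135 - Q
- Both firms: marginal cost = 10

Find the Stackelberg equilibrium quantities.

q₁* (leader) = 62.5, q₂* (follower) = 31.25

Work:
Follower's reaction: q₂ = (a - c - q₁)/2
Leader substitutes: π₁ = q₁·(a - q₁ - (a-c-q₁)/2 - c)
FOC: q₁* = (135 - 10)/2 = 62.50
Then: q₂* = (135 - 10 - 62.5)/2 = 31.25
Leader has first-mover advantage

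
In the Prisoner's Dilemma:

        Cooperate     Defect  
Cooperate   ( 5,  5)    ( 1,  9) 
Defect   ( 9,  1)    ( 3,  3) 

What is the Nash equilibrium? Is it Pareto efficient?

(Defect, Defect) is NE; not Pareto efficient

Work:
Defect dominates Cooperate for both players:
If P2 cooperates: Defect (9) > Cooperate (5)
If P2 defects: Defect (3) > Cooperate (1)
NE: (Defect, Defect) with payoff (3, 3)
But (Cooperate, Cooperate) = (5, 5) Pareto dominates (3, 3)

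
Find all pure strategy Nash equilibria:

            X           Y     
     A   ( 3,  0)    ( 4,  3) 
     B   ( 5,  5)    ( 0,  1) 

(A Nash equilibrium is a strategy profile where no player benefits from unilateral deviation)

Nash equilibrium: (A, Y), (B, X)

Work:
Best responses:
  P1 vs X: payoffs [3, 5] → best response B (payoff 5)
  P1 vs Y: payoffs [4, 0] → best response A (payoff 4)
  P2 vs A: payoffs [0, 3] → best response Y (payoff 3)
  P2 vs B: payoffs [5, 1] → best response X (payoff 5)
Mutual best responses: (A,Y), (B,X) → Nash equilibria.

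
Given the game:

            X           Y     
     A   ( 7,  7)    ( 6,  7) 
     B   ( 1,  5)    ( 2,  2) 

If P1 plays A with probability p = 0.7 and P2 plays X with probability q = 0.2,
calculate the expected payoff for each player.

E[P1] = 4.88, E[P2] = 5.68

Work:
E[P1] = p·q·π₁(A,X) + p·(1-q)·π₁(A,Y) + (1-p)·q·π₁(B,X) + (1-p)·(1-q)·π₁(B,Y)
= 0.7·0.2·7 + 0.7·0.8·6 + 0.3·0.2·1 + 0.3·0.8·2
= 4.88

E[P2] = 5.68 (similar calculation)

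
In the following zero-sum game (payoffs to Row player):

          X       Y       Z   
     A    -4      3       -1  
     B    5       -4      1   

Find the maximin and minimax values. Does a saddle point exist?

Maximin = -4, Minimax = 1, Saddle: False

Work:
Row minimums: [-4, -4] → maximin = -4
Column maximums: [5, 3, 1] → minimax = 1
No saddle point (maximin ≠ minimax). Mixed strategy needed.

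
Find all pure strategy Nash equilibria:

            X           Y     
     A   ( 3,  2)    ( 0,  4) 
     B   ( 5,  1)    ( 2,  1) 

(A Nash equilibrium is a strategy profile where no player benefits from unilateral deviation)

Nash equilibrium: (B, X), (B, Y)

Work:
Best responses:
  P1 vs X: payoffs [3, 5] → best response B (payoff 5)
  P1 vs Y: payoffs [0, 2] → best response B (payoff 2)
  P2 vs A: payoffs [2, 4] → best response Y (payoff 4)
  P2 vs B: payoffs [1, 1] → best response X/Y (payoff 1)
Mutual best responses: (B,X), (B,Y) → Nash equilibria.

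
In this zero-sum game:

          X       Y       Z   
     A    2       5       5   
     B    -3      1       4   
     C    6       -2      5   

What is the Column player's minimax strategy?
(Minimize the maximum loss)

Column should play Y or Z (all achieve the minimum), value = 5

Work:
Column player minimizes Row's maximum payoff:
Column X: max payoff to Row = 6
Column Y: max payoff to Row = 5
Column Z: max payoff to Row = 5
Minimum is 5, achieved by columns Y, Z (tied).
Each of Y or Z is a minimax strategy.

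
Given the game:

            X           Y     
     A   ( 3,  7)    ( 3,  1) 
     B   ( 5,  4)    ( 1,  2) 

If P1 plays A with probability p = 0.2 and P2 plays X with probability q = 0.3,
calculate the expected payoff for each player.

E[P1] = 2.36, E[P2] = 2.64

Work:
E[P1] = p·q·π₁(A,X) + p·(1-q)·π₁(A,Y) + (1-p)·q·π₁(B,X) + (1-p)·(1-q)·π₁(B,Y)
= 0.2·0.3·3 + 0.2·0.7·3 + 0.8·0.3·5 + 0.8·0.7·1
= 2.36

E[P2] = 2.64 (similar calculation)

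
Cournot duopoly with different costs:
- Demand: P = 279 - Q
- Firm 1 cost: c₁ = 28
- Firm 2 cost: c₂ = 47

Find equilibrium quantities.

q₁* = 90.0, q₂* = 71.0

Work:
Reaction: q₁ = (279 - 28 - q₂)/2
Reaction: q₂ = (279 - 47 - q₁)/2
Solve simultaneously:
q₁* = (279 - 2×28 + 47)/3 = 90.0
q₂* = (279 - 2×47 + 28)/3 = 71.0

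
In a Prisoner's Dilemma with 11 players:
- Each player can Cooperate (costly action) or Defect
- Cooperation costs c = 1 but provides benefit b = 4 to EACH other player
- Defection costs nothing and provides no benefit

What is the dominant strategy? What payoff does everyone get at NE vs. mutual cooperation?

Dominant: Defect; NE payoff = 0; Coop payoff = 39

Work:
Defect dominates (saves cost c = 1, benefit to others is external)
NE: All defect → everyone gets 0
If all cooperate: each receives (10)×4 - 1 = 39
Social dilemma: 39 > 0 but NE gives 0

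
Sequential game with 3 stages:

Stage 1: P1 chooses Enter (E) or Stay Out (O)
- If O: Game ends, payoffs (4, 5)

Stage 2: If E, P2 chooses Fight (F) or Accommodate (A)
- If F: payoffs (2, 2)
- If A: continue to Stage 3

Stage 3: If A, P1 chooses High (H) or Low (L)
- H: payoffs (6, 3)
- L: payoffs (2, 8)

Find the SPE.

SPE: (E, A, H); Outcome (6, 3)

Work:
Stage 3: P1 chooses H (6 vs 2)
Stage 2: P2: F->2, A->3 (anticipating H). Choose A
Stage 1: P1: O->4, E->6 (anticipating A, H). Choose E
SPE path: E -> A -> H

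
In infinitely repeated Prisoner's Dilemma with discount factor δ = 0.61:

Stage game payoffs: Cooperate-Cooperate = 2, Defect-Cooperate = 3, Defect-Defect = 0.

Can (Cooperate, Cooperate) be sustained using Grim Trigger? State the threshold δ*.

δ* = 0.3333; since δ = 0.61 ≥ 0.3333, cooperation can be sustained

Work:
For Grim Trigger:
Cooperate forever: 2/(1-δ)
Defect then punished: 3 + 0·δ/(1-δ)
Need: 2/(1-δ) ≥ 3 + 0·δ/(1-δ)
Solving: δ ≥ (T-R)/(T-P) = (3-2)/(3-0) = 0.3333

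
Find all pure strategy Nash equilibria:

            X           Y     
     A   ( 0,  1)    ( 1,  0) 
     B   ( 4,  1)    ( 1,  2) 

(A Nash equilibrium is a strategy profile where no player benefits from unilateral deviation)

Nash equilibrium: (B, Y)

Work:
Best responses:
  P1 vs X: payoffs [0, 4] → best response B (payoff 4)
  P1 vs Y: payoffs [1, 1] → best response A/B (payoff 1)
  P2 vs A: payoffs [1, 0] → best response X (payoff 1)
  P2 vs B: payoffs [1, 2] → best response Y (payoff 2)
Mutual best responses: (B,Y) → Nash equilibria.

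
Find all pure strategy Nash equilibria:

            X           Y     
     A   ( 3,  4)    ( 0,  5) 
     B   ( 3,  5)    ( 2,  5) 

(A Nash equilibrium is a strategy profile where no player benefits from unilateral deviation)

Nash equilibrium: (B, X), (B, Y)

Work:
Best responses:
  P1 vs X: payoffs [3, 3] → best response A/B (payoff 3)
  P1 vs Y: payoffs [0, 2] → best response B (payoff 2)
  P2 vs A: payoffs [4, 5] → best response Y (payoff 5)
  P2 vs B: payoffs [5, 5] → best response X/Y (payoff 5)
Mutual best responses: (B,X), (B,Y) → Nash equilibria.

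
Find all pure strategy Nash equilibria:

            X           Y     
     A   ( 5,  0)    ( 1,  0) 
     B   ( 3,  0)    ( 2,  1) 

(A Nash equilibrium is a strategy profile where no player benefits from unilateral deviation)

Nash equilibrium: (A, X), (B, Y)

Work:
Best responses:
  P1 vs X: payoffs [5, 3] → best response A (payoff 5)
  P1 vs Y: payoffs [1, 2] → best response B (payoff 2)
  P2 vs A: payoffs [0, 0] → best response X/Y (payoff 0)
  P2 vs B: payoffs [0, 1] → best response Y (payoff 1)
Mutual best responses: (A,X), (B,Y) → Nash equilibria.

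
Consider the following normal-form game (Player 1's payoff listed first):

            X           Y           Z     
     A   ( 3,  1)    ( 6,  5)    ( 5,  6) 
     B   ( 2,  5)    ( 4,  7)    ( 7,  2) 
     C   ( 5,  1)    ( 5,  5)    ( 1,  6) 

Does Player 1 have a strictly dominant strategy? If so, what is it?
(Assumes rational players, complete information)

No strictly dominant strategy exists for Player 1

Work:
A strategy strictly dominates another if it gives a strictly higher payoff against every opponent action. Compare each pair of P1's strategies column-by-column:
  A vs B: [3 vs 2, 6 vs 4, 5 vs 7] → A does not strictly dominate B (column Z: 5 ≤ 7)
  A vs C: [3 vs 5, 6 vs 5, 5 vs 1] → A does not strictly dominate C (column X: 3 ≤ 5)
  B vs A: [2 vs 3, 4 vs 6, 7 vs 5] → B does not strictly dominate A (column X: 2 ≤ 3)
  B vs C: [2 vs 5, 4 vs 5, 7 vs 1] → B does not strictly dominate C (column X: 2 ≤ 5)
  C vs A: [5 vs 3, 5 vs 6, 1 vs 5] → C does not strictly dominate A (column Y: 5 ≤ 6)
  C vs B: [5 vs 2, 5 vs 4, 1 vs 7] → C does not strictly dominate B (column Z: 1 ≤ 7)
No single strategy strictly dominates all others → no strictly dominant strategy.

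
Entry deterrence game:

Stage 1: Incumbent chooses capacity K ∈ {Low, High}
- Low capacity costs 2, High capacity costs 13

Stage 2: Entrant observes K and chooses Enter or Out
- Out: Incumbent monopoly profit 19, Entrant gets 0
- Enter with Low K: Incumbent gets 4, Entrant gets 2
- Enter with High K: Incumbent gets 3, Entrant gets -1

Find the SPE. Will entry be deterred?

SPE: (High, Enter|Low, Out|High); Entry deterred. Incumbent net profit = 6

Work:
After Low K: Entrant enters (2 > 0)
After High K: Entrant stays out (-1 < 0)
Incumbent: Low → 4−2=2, High → 19−13=6
Incumbent chooses High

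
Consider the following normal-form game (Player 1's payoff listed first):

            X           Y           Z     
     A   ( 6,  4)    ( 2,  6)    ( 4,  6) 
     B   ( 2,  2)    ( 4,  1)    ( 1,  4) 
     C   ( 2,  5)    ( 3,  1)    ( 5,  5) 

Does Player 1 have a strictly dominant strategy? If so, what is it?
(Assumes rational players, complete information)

No strictly dominant strategy exists for Player 1

Work:
A strategy strictly dominates another if it gives a strictly higher payoff against every opponent action. Compare each pair of P1's strategies column-by-column:
  A vs B: [6 vs 2, 2 vs 4, 4 vs 1] → A does not strictly dominate B (column Y: 2 ≤ 4)
  A vs C: [6 vs 2, 2 vs 3, 4 vs 5] → A does not strictly dominate C (column Y: 2 ≤ 3)
  B vs A: [2 vs 6, 4 vs 2, 1 vs 4] → B does not strictly dominate A (column X: 2 ≤ 6)
  B vs C: [2 vs 2, 4 vs 3, 1 vs 5] → B does not strictly dominate C (column X: 2 ≤ 2)
  C vs A: [2 vs 6, 3 vs 2, 5 vs 4] → C does not strictly dominate A (column X: 2 ≤ 6)
  C vs B: [2 vs 2, 3 vs 4, 5 vs 1] → C does not strictly dominate B (column X: 2 ≤ 2)
No single strategy strictly dominates all others → no strictly dominant strategy.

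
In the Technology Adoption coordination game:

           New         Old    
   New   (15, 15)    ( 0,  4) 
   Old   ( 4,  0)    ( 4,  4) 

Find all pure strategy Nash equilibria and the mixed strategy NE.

Pure NE: (New, New) and (Old, Old); Mixed NE: p = 0.2667, q = 0.2667

Work:
Check pure NE:
(New, New): (15, 15) - no unilateral deviation beneficial
(Old, Old): (4, 4) - no unilateral deviation beneficial
Mixed NE: P1 plays New with p = 0.2667, P2 plays New with q = 0.2667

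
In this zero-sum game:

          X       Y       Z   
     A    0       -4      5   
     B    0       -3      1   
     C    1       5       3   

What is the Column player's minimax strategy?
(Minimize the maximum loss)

Column should play X, value = 1

Work:
Column player minimizes Row's maximum payoff:
Column X: max payoff to Row = 1
Column Y: max payoff to Row = 5
Column Z: max payoff to Row = 5
Minimum is 1, achieved by column X.
Minimax strategy: X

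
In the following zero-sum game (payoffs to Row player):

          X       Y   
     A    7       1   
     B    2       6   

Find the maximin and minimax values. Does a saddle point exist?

Maximin = 2, Minimax = 6, Saddle: False

Work:
Row minimums: [1, 2] → maximin = 2
Column maximums: [7, 6] → minimax = 6
No saddle point (maximin ≠ minimax). Mixed strategy needed.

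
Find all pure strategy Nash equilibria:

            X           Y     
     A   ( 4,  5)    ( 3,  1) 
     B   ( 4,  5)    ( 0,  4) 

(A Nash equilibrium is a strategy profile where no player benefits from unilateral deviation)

Nash equilibrium: (A, X), (B, X)

Work:
Best responses:
  P1 vs X: payoffs [4, 4] → best response A/B (payoff 4)
  P1 vs Y: payoffs [3, 0] → best response A (payoff 3)
  P2 vs A: payoffs [5, 1] → best response X (payoff 5)
  P2 vs B: payoffs [5, 4] → best response X (payoff 5)
Mutual best responses: (A,X), (B,X) → Nash equilibria.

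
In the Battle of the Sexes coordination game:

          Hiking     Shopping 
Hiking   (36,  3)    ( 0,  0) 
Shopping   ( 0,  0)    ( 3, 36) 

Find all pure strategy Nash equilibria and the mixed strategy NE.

Pure NE: (Hiking, Hiking) and (Shopping, Shopping); Mixed NE: p = 0.9231, q = 0.0769

Work:
Check pure NE:
(Hiking, Hiking): (36, 3) - no unilateral deviation beneficial
(Shopping, Shopping): (3, 36) - no unilateral deviation beneficial
Mixed NE: P1 plays Hiking with p = 0.9231, P2 plays Hiking with q = 0.0769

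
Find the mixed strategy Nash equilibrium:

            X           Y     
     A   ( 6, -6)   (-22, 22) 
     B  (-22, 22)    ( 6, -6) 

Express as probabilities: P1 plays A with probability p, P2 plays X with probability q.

p = 0.5, q = 0.5

Work:
Find probabilities that make opponent indifferent:
P2 chooses q to make P1 indifferent between A and B
P1 chooses p to make P2 indifferent between X and Y
Mixed NE: P1 plays (A: 0.5, B: 0.5), P2 plays (X: 0.5, Y: 0.5)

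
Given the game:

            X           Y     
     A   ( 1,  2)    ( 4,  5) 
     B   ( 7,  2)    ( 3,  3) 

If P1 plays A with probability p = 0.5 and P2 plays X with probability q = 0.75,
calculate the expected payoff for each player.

E[P1] = 3.875, E[P2] = 2.5

Work:
E[P1] = p·q·π₁(A,X) + p·(1-q)·π₁(A,Y) + (1-p)·q·π₁(B,X) + (1-p)·(1-q)·π₁(B,Y)
= 0.5·0.75·1 + 0.5·0.25·4 + 0.5·0.75·7 + 0.5·0.25·3
= 3.875

E[P2] = 2.5 (similar calculation)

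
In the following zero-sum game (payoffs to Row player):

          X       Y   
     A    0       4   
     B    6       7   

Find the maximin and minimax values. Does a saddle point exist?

Maximin = 6, Minimax = 6, Saddle: True

Work:
Row minimums: [0, 6] → maximin = 6
Column maximums: [6, 7] → minimax = 6
Saddle point exists! Game value = 6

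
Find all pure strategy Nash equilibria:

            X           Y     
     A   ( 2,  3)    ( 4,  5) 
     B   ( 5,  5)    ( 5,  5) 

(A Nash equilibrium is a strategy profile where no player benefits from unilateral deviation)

Nash equilibrium: (B, X), (B, Y)

Work:
Best responses:
  P1 vs X: payoffs [2, 5] → best response B (payoff 5)
  P1 vs Y: payoffs [4, 5] → best response B (payoff 5)
  P2 vs A: payoffs [3, 5] → best response Y (payoff 5)
  P2 vs B: payoffs [5, 5] → best response X/Y (payoff 5)
Mutual best responses: (B,X), (B,Y) → Nash equilibria.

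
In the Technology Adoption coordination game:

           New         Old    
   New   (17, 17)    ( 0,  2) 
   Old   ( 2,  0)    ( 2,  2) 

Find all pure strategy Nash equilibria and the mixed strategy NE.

Pure NE: (New, New) and (Old, Old); Mixed NE: p = 0.1176, q = 0.1176

Work:
Check pure NE:
(New, New): (17, 17) - no unilateral deviation beneficial
(Old, Old): (2, 2) - no unilateral deviation beneficial
Mixed NE: P1 plays New with p = 0.1176, P2 plays New with q = 0.1176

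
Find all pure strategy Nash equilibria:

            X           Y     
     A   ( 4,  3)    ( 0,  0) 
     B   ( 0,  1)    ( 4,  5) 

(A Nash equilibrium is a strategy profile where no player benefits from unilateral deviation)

Nash equilibrium: (A, X), (B, Y)

Work:
Best responses:
  P1 vs X: payoffs [4, 0] → best response A (payoff 4)
  P1 vs Y: payoffs [0, 4] → best response B (payoff 4)
  P2 vs A: payoffs [3, 0] → best response X (payoff 3)
  P2 vs B: payoffs [1, 5] → best response Y (payoff 5)
Mutual best responses: (A,X), (B,Y) → Nash equilibria.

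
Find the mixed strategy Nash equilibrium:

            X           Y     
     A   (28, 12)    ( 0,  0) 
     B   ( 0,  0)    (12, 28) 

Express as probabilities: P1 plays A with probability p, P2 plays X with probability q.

p = 0.7, q = 0.3

Work:
Find probabilities that make opponent indifferent:
P2 chooses q to make P1 indifferent between A and B
P1 chooses p to make P2 indifferent between X and Y
Mixed NE: P1 plays (A: 0.7, B: 0.3), P2 plays (X: 0.3, Y: 0.7)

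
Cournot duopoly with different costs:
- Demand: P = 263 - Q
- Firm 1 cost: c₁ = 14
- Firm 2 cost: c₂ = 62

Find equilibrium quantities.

q₁* = 99.0, q₂* = 51.0

Work:
Reaction: q₁ = (263 - 14 - q₂)/2
Reaction: q₂ = (263 - 62 - q₁)/2
Solve simultaneously:
q₁* = (263 - 2×14 + 62)/3 = 99.0
q₂* = (263 - 2×62 + 14)/3 = 51.0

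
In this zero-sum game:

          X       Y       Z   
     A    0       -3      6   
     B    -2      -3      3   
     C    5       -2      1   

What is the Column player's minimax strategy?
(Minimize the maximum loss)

Column should play Y, value = -2

Work:
Column player minimizes Row's maximum payoff:
Column X: max payoff to Row = 5
Column Y: max payoff to Row = -2
Column Z: max payoff to Row = 6
Minimum is -2, achieved by column Y.
Minimax strategy: Y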